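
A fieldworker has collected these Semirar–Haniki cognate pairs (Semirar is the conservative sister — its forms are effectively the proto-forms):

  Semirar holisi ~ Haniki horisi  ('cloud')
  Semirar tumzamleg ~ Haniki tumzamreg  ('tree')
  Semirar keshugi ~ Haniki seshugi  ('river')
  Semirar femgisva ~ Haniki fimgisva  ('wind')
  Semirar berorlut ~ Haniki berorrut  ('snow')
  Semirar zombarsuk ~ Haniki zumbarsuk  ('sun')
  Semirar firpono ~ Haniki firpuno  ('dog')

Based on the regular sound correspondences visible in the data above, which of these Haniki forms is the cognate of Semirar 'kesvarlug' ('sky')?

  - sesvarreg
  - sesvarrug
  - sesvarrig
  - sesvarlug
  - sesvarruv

sesvarrug

keshugi ~ seshugi — Semirar k corresponds to Haniki s word-initially before a front vowel.
berorlut ~ berorrut — Semirar l corresponds to Haniki r after a consonant, before a back vowel.
Applying these to Semirar 'kesvarlug':
  kesvarlug → sesvarlug   (k→s word-initially before a front vowel)
  sesvarlug → sesvarrug   (l→r after a consonant, before a back vowel)
So the Haniki cognate is 'sesvarrug'.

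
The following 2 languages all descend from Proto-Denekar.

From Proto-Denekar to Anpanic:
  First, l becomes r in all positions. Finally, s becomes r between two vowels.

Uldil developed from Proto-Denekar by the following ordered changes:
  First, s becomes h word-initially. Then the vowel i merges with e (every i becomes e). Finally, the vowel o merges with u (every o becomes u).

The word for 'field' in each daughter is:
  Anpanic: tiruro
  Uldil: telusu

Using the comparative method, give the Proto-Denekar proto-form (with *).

Position 3: Anpanic has r, Uldil has l. Uldil preserves l here (none of its changes turn any other segment into l), so the proto-segment is *l.
Position 5: Anpanic has r, Uldil has s. Uldil preserves s here (none of its changes turn any other segment into s), so the proto-segment is *s.
Position 2: Anpanic has i, Uldil has e. Anpanic preserves i here (none of its changes turn any other segment into i), so the proto-segment is *i.
Verify the candidate proto-form against each daughter:
Anpanic: *tiluso > tiruso > tiruro  (by unconditioned shift, rhotacism)
Uldil: *tiluso > teluso > telusu  (by vowel merger, vowel merger)
Only *tiluso yields all of Anpanic tiruro, Uldil telusu.

*tiluso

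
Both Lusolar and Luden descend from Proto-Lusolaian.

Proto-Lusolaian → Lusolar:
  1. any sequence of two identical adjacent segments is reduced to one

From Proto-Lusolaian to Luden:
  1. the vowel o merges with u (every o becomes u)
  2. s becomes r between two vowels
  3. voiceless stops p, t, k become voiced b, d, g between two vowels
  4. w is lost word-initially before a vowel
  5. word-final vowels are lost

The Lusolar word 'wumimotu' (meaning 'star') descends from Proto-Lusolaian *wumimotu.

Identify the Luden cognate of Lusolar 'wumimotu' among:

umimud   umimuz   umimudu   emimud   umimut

Luden: start from *wumimotu.
  rule 1 (vowel merger): wumimotu → wumimutu
  rule 2: no change — wumimutu
  rule 3 (intervocalic voicing): wumimutu → wumimudu
  rule 4 (glide loss): wumimudu → umimudu
  rule 5 (apocope): umimudu → umimud
  ⇒ Luden umimud
Only 'umimud' matches the regular Luden development of *wumimotu.

umimud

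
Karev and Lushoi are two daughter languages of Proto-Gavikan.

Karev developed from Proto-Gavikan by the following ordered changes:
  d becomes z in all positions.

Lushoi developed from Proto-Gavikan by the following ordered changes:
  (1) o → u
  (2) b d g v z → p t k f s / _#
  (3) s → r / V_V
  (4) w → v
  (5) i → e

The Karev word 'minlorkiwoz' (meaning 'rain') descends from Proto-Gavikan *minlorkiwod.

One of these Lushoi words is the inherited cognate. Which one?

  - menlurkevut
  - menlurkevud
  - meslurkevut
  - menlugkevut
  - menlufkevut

Lushoi: *minlorkiwod
  minlorkiwod → minlurkiwud   [vowel merger]
  minlurkiwud → minlurkiwut   [final devoicing]
  minlurkiwut (rule 3 does not apply)
  minlurkiwut → minlurkivut   [unconditioned shift]
  minlurkivut → menlurkevut   [vowel merger]
  giving Lushoi menlurkevut.
Among the options, 'menlurkevut' alone shows every Lushoi change applied in order.

menlurkevut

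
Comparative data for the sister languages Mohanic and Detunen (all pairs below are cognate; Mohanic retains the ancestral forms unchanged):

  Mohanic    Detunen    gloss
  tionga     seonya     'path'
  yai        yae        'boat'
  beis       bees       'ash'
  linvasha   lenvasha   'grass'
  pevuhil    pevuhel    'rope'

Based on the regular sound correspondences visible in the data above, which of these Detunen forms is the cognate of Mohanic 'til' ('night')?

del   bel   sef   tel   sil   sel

sel

tionga ~ seonya — Mohanic t corresponds to Detunen s word-initially before a front vowel.
pevuhil ~ pevuhel — Mohanic i corresponds to Detunen e after a consonant, before a consonant other than r, m, n, p, b, f, v.
Applying these to Mohanic 'til':
  til → sil   (t→s word-initially before a front vowel)
  sil → sel   (i→e after a consonant, before a consonant other than r, m, n, p, b, f, v)
So the Detunen cognate is 'sel'.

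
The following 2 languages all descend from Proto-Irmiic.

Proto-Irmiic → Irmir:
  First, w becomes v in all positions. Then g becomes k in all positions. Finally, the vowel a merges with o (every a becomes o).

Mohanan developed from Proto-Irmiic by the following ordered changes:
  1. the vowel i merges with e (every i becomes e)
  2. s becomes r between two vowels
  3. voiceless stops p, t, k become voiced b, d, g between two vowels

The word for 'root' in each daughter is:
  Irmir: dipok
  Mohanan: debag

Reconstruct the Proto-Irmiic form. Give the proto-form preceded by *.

*dipag

Position 3: Irmir has p, Mohanan has b. Irmir preserves p here (none of its changes turn any other segment into p), so the proto-segment is *p.
Position 2: Irmir has i, Mohanan has e. Irmir preserves i here (none of its changes turn any other segment into i), so the proto-segment is *i.
Continuing position by position gives *dipag; check it forward:
Irmir: *dipag > dipak > dipok  (by unconditioned shift, vowel merger)
Mohanan: *dipag
  dipag → depag   [vowel merger]
  depag (rule 2 does not apply)
  depag → debag   [intervocalic voicing]
  giving Mohanan debag.
Only *dipag yields all of Irmir dipok, Mohanan debag.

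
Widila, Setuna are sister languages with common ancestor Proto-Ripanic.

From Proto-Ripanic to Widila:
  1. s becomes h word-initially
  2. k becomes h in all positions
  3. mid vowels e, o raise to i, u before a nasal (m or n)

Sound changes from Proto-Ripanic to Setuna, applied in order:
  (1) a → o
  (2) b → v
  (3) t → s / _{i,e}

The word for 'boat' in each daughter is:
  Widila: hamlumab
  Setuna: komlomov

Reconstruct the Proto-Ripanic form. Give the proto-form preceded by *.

Position 5: Widila has u, Setuna has o. Taking the neighbouring segments as reconstructed: Widila u could go back to *o or *u; Setuna o could go back to *a or *o — the one source consistent with every daughter is *o.
Position 8: Widila has b, Setuna has v. Widila preserves b here (none of its changes turn any other segment into b), so the proto-segment is *b.
Continuing position by position gives *kamlomab; check it forward:
Widila: start from *kamlomab.
  rule 1: no change — kamlomab
  rule 2 (unconditioned shift): kamlomab → hamlomab
  rule 3 (pre-nasal raising): hamlomab → hamlumab
  ⇒ Widila hamlumab
Setuna: *kamlomab
  kamlomab → komlomob   [vowel merger]
  komlomob → komlomov   [unconditioned shift]
  komlomov (rule 3 does not apply)
  giving Setuna komlomov.
No other proto-form is consistent with every reflex, so the reconstruction is *kamlomab.

*kamlomab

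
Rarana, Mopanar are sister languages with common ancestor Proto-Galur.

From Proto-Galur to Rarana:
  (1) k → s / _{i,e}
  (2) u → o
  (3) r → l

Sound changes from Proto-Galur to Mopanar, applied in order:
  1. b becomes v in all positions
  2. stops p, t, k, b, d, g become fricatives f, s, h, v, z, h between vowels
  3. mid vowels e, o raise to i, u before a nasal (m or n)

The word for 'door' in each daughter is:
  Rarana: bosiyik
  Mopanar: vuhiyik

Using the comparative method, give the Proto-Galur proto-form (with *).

*bukiyik

Position 3: Rarana has s, Mopanar has h. Taking the neighbouring segments as reconstructed: Rarana s could go back to *k or *s; Mopanar h could go back to *k or *g or *h — the one source consistent with every daughter is *k.
Position 1: Rarana has b, Mopanar has v. Rarana preserves b here (none of its changes turn any other segment into b), so the proto-segment is *b.
Position 2: Rarana has o, Mopanar has u. Taking the neighbouring segments as reconstructed: Rarana o could go back to *o or *u; Mopanar u can only go back to *u — the one source consistent with every daughter is *u.
Continuing position by position gives *bukiyik; check it forward:
Rarana: *bukiyik
  bukiyik → busiyik   [palatalisation]
  busiyik → bosiyik   [vowel merger]
  bosiyik (rule 3 does not apply)
  giving Rarana bosiyik.
Mopanar: *bukiyik > vukiyik > vuhiyik  (by unconditioned shift, intervocalic lenition)
Only *bukiyik yields all of Rarana bosiyik, Mopanar vuhiyik.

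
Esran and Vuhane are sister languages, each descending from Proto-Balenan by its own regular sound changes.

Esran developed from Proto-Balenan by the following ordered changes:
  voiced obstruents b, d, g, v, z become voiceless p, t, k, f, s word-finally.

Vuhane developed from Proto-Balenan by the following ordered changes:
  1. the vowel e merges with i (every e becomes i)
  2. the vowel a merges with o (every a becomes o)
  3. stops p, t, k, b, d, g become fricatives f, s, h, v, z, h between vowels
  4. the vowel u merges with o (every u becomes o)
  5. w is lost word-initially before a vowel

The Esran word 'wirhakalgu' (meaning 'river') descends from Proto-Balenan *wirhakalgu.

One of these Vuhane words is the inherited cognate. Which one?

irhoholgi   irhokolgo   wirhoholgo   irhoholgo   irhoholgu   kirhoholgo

Vuhane: *wirhakalgu
  wirhakalgu (rule 1 does not apply)
  wirhakalgu → wirhokolgu   [vowel merger]
  wirhokolgu → wirhoholgu   [intervocalic lenition]
  wirhoholgu → wirhoholgo   [vowel merger]
  wirhoholgo → irhoholgo   [glide loss]
  giving Vuhane irhoholgo.

irhoholgo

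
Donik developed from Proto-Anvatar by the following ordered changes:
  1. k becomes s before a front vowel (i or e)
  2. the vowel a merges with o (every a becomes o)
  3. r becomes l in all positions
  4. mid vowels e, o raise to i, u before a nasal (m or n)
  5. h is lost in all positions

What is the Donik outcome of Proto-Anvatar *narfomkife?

nolfumsife

Donik: *narfomkife > narfomsife > norfomsife > nolfomsife > nolfumsife  (by palatalisation, vowel merger, unconditioned shift, pre-nasal raising)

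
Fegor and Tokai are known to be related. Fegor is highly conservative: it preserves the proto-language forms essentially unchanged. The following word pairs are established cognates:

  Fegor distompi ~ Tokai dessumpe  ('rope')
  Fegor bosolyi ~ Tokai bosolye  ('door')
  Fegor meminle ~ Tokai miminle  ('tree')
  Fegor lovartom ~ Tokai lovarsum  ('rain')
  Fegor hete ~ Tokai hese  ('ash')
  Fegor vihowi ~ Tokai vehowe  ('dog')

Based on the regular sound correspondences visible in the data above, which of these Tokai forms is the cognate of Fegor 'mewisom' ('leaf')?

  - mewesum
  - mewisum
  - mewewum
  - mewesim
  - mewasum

distompi ~ dessumpe, vihowi ~ vehowe — Fegor i corresponds to Tokai e after a consonant, before a consonant other than r, m, n, p, b, f, v.
distompi ~ dessumpe, lovartom ~ lovarsum — Fegor o corresponds to Tokai u after a consonant, before a nasal.
Applying these to Fegor 'mewisom':
  mewisom → mewesom   (i→e after a consonant, before a consonant other than r, m, n, p, b, f, v)
  mewesom → mewesum   (o→u after a consonant, before a nasal)
So the Tokai cognate is 'mewesum'.

mewesum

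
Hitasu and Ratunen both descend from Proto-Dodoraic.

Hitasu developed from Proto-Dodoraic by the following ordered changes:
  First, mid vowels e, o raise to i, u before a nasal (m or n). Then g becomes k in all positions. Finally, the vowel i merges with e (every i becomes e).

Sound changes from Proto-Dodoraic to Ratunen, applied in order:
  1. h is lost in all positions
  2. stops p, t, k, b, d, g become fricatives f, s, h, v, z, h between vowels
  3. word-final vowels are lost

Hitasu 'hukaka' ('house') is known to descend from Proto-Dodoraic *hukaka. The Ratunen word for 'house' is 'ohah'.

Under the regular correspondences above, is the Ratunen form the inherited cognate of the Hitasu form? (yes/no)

Derive the expected Ratunen reflex of *hukaka:
Ratunen: start from *hukaka.
  rule 1 (h-loss): hukaka → ukaka
  rule 2 (intervocalic lenition): ukaka → uhaha
  rule 3 (apocope): uhaha → uhah
  ⇒ Ratunen uhah
The regular Ratunen reflex would be 'uhah', but the attested form is 'ohah'. The correspondence is irregular, so they are not cognates (the Ratunen form has a different source).

no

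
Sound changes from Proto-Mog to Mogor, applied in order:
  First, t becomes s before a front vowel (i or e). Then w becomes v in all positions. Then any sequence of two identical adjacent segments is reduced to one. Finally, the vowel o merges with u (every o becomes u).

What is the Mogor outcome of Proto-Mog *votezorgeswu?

vusezurgesvu

Mogor: start from *votezorgeswu.
  rule 1 (palatalisation): votezorgeswu → vosezorgeswu
  rule 2 (unconditioned shift): vosezorgeswu → vosezorgesvu
  rule 3: no change — vosezorgesvu
  rule 4 (vowel merger): vosezorgesvu → vusezurgesvu
  ⇒ Mogor vusezurgesvu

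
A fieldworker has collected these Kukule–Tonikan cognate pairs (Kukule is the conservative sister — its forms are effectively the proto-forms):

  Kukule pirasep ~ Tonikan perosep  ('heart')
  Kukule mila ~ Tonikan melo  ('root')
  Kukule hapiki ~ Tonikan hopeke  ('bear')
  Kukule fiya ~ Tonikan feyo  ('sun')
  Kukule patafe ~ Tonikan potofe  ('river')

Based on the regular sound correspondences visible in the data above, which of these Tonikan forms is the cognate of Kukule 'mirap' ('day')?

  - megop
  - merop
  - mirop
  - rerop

pirasep ~ perosep — Kukule i corresponds to Tonikan e after a consonant, before r.
hapiki ~ hopeke — Kukule a corresponds to Tonikan o after a consonant, before a labial obstruent.
Applying these to Kukule 'mirap':
  mirap → merap   (i→e after a consonant, before r)
  merap → merop   (a→o after a consonant, before a labial obstruent)
So the Tonikan cognate is 'merop'.

merop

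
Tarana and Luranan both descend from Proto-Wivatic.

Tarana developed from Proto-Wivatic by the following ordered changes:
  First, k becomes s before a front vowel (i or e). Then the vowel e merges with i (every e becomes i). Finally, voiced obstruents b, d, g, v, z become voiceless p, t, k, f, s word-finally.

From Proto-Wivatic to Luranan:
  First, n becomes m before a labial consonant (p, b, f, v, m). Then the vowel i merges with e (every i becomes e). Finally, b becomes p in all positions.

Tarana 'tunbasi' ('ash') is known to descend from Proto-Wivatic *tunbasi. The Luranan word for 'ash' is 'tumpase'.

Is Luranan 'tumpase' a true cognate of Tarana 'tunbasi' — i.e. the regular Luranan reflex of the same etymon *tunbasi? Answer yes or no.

yes

Derive the expected Luranan reflex of *tunbasi:
Luranan: *tunbasi > tumbasi > tumbase > tumpase  (by nasal place assimilation, vowel merger, unconditioned shift)
Luranan 'tumpase' matches the regular reflex exactly, so the pair is cognate.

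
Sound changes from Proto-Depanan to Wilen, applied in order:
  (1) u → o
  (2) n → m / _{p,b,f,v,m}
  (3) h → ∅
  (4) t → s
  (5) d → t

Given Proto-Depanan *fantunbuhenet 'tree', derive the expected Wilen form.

Wilen: *fantunbuhenet > fantonbohenet > fantombohenet > fantomboenet > fansomboenes  (by vowel merger, nasal place assimilation, h-loss, unconditioned shift)

fansomboenes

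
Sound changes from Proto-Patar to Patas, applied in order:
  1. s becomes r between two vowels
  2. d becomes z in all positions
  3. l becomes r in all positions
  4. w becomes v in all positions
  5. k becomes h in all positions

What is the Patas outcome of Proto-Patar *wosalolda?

Patas: start from *wosalolda.
  rule 1 (rhotacism): wosalolda → woralolda
  rule 2 (unconditioned shift): woralolda → woralolza
  rule 3 (unconditioned shift): woralolza → worarorza
  rule 4 (unconditioned shift): worarorza → vorarorza
  rule 5: no change — vorarorza
  ⇒ Patas vorarorza

vorarorza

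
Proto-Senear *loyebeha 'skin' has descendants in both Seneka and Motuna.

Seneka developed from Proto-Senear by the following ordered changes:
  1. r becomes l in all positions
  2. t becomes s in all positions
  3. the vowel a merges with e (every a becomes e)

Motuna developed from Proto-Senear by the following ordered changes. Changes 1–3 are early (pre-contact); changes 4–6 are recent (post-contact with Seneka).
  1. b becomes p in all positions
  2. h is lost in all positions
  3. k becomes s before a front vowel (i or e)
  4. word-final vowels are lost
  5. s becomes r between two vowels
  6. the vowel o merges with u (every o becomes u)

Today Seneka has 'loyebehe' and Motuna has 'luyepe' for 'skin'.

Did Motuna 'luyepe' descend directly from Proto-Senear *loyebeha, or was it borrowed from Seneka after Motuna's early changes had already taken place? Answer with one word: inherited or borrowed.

inherited

If inherited, *loyebeha would pass through all of Motuna's changes:
Motuna: *loyebeha > loyepeha > loyepea > loyepe > luyepe  (by unconditioned shift, h-loss, apocope, vowel merger)
If borrowed from Seneka 'loyebehe' after the early changes, it would undergo only the recent ones:
  rule 4 (apocope): loyebehe → loyebeh
  rule 5 (rhotacism): no change (loyebeh)
  rule 6 (vowel merger): loyebeh → luyebeh
  ⇒ as a loan: luyebeh
Motuna 'luyepe' matches the inherited outcome exactly, so it is an inherited cognate, not a loan.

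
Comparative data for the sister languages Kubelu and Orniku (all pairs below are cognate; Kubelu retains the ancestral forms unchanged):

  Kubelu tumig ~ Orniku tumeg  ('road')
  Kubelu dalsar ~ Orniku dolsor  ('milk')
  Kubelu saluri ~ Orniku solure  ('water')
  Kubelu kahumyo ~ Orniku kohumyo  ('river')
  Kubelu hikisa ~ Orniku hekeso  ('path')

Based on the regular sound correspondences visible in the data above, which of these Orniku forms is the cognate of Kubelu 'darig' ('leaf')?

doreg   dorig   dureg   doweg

dalsar ~ dolsor — Kubelu a corresponds to Orniku o after a consonant, before r.
tumig ~ tumeg, hikisa ~ hekeso — Kubelu i corresponds to Orniku e after a consonant, before a consonant other than r, m, n, p, b, f, v.
Applying these to Kubelu 'darig':
  darig → dorig   (a→o after a consonant, before r)
  dorig → doreg   (i→e after a consonant, before a consonant other than r, m, n, p, b, f, v)
So the Orniku cognate is 'doreg'.

doreg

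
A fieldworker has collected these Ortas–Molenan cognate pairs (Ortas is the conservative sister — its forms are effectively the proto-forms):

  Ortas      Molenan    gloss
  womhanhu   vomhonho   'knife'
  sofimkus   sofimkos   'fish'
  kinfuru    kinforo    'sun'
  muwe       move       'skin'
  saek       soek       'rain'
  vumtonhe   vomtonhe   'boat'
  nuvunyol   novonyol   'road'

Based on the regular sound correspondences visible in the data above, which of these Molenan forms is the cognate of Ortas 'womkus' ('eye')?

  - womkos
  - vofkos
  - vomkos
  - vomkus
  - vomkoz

vomkos

womhanhu ~ vomhonho — Ortas w corresponds to Molenan v word-initially before a back vowel.
sofimkus ~ sofimkos, muwe ~ move — Ortas u corresponds to Molenan o after a consonant, before a consonant other than r, m, n, p, b, f, v.
Applying these to Ortas 'womkus':
  womkus → vomkus   (w→v word-initially before a back vowel)
  vomkus → vomkos   (u→o after a consonant, before a consonant other than r, m, n, p, b, f, v)
So the Molenan cognate is 'vomkos'.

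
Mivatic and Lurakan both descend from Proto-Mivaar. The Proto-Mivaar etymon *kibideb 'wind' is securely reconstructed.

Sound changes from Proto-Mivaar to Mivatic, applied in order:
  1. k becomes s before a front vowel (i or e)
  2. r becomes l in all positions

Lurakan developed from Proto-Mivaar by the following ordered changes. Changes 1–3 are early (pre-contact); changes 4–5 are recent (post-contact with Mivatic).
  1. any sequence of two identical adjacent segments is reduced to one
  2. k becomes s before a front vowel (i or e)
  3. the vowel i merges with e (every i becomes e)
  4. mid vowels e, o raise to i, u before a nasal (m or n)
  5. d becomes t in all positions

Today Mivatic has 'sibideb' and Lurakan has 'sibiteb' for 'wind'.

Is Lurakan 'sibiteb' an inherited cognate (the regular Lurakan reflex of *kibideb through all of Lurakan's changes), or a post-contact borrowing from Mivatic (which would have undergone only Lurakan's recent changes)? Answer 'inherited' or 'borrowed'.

borrowed

If inherited, *kibideb would pass through all of Lurakan's changes:
Lurakan: *kibideb > sibideb > sebedeb > sebeteb  (by palatalisation, vowel merger, unconditioned shift)
If borrowed from Mivatic 'sibideb' after the early changes, it would undergo only the recent ones:
  rule 4 (pre-nasal raising): no change (sibideb)
  rule 5 (unconditioned shift): sibideb → sibiteb
  ⇒ as a loan: sibiteb
Lurakan 'sibiteb' matches the loan outcome 'sibiteb', not the inherited 'sebeteb' — it skipped the early Lurakan changes, so it was borrowed from Mivatic.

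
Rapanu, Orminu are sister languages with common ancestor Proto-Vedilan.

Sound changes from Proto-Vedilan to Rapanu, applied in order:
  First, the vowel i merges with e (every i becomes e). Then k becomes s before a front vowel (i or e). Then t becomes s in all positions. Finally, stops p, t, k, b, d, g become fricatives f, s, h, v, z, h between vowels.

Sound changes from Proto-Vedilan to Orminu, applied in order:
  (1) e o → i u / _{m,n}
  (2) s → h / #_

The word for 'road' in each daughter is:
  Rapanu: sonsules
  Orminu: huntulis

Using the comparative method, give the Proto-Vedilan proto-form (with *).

Position 7: Rapanu has e, Orminu has i. Taking the neighbouring segments as reconstructed: Rapanu e could go back to *e or *i; Orminu i can only go back to *i — the one source consistent with every daughter is *i.
Position 4: Rapanu has s, Orminu has t. Orminu preserves t here (none of its changes turn any other segment into t), so the proto-segment is *t.
Continuing position by position gives *sontulis; check it forward:
Rapanu: start from *sontulis.
  rule 1 (vowel merger): sontulis → sontules
  rule 2: no change — sontules
  rule 3 (unconditioned shift): sontules → sonsules
  rule 4: no change — sonsules
  ⇒ Rapanu sonsules
Orminu: *sontulis > suntulis > huntulis  (by pre-nasal raising, debuccalisation)
*sontulis is the unique common source.

*sontulis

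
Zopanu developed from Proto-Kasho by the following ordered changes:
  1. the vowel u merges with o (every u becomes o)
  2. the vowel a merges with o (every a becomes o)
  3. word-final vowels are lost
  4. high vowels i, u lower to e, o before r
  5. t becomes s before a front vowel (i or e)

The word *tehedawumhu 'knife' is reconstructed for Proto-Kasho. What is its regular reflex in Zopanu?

Zopanu: *tehedawumhu
  tehedawumhu → tehedawomho   [vowel merger]
  tehedawomho → tehedowomho   [vowel merger]
  tehedowomho → tehedowomh   [apocope]
  tehedowomh (rule 4 does not apply)
  tehedowomh → sehedowomh   [palatalisation]
  giving Zopanu sehedowomh.

sehedowomh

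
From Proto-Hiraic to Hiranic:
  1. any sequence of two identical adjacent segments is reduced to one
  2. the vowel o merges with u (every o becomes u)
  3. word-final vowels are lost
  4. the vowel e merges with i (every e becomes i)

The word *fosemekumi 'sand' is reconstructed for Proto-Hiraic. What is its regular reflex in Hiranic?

Hiranic: start from *fosemekumi.
  rule 1: no change — fosemekumi
  rule 2 (vowel merger): fosemekumi → fusemekumi
  rule 3 (apocope): fusemekumi → fusemekum
  rule 4 (vowel merger): fusemekum → fusimikum
  ⇒ Hiranic fusimikum

fusimikum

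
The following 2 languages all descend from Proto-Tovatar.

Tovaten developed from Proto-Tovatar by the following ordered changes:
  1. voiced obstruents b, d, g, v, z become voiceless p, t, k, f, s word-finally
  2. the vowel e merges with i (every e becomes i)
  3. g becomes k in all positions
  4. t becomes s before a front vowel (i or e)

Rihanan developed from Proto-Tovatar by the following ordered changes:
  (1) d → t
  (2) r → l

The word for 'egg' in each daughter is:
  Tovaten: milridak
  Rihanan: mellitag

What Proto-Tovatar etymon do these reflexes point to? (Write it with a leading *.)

*melridag

Position 8: Tovaten has k, Rihanan has g. Rihanan preserves g here (none of its changes turn any other segment into g), so the proto-segment is *g.
Position 4: Tovaten has r, Rihanan has l. Tovaten preserves r here (none of its changes turn any other segment into r), so the proto-segment is *r.
Position 6: Tovaten has d, Rihanan has t. Tovaten preserves d here (none of its changes turn any other segment into d), so the proto-segment is *d.
Verify the candidate proto-form against each daughter:
Tovaten: *melridag > melridak > milridak  (by final devoicing, vowel merger)
Rihanan: *melridag > melritag > mellitag  (by unconditioned shift, unconditioned shift)
No other proto-form is consistent with every reflex, so the reconstruction is *melridag.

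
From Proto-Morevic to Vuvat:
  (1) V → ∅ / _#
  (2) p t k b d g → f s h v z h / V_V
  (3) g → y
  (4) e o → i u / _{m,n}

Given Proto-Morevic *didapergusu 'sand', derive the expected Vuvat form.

dizaferyus

Vuvat: *didapergusu > didapergus > dizafergus > dizaferyus  (by apocope, intervocalic lenition, unconditioned shift)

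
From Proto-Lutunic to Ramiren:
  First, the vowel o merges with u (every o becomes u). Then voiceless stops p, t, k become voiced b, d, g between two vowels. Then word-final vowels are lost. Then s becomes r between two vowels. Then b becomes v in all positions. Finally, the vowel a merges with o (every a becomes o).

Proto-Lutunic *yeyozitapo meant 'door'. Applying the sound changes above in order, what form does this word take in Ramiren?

yeyuzidov

Ramiren: start from *yeyozitapo.
  rule 1 (vowel merger): yeyozitapo → yeyuzitapu
  rule 2 (intervocalic voicing): yeyuzitapu → yeyuzidabu
  rule 3 (apocope): yeyuzidabu → yeyuzidab
  rule 4: no change — yeyuzidab
  rule 5 (unconditioned shift): yeyuzidab → yeyuzidav
  rule 6 (vowel merger): yeyuzidav → yeyuzidov
  ⇒ Ramiren yeyuzidov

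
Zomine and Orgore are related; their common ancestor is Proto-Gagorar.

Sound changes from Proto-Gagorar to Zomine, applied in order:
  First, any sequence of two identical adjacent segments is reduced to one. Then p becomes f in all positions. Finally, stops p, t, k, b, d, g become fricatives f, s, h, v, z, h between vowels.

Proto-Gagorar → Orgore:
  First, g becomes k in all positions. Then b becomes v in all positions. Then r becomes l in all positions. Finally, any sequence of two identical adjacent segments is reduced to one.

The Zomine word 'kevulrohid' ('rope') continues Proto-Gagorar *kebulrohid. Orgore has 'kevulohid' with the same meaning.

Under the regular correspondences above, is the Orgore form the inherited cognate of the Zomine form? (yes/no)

Derive the expected Orgore reflex of *kebulrohid:
Orgore: start from *kebulrohid.
  rule 1: no change — kebulrohid
  rule 2 (unconditioned shift): kebulrohid → kevulrohid
  rule 3 (unconditioned shift): kevulrohid → kevullohid
  rule 4 (degemination): kevullohid → kevulohid
  ⇒ Orgore kevulohid
Orgore 'kevulohid' matches the regular reflex exactly, so the pair is cognate.

yes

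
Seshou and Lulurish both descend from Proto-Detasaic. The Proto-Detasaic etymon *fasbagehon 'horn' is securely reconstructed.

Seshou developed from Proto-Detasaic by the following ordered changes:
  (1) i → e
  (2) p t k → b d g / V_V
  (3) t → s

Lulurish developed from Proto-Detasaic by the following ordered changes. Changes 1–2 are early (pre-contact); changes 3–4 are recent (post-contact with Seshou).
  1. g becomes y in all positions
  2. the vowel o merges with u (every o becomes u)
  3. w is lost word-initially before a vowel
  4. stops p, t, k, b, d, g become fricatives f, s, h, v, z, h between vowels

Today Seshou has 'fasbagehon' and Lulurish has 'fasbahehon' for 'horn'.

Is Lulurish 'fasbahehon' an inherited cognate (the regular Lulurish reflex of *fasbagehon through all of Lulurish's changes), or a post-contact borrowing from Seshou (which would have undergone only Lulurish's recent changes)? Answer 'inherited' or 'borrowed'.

borrowed

If inherited, *fasbagehon would pass through all of Lulurish's changes:
Lulurish: *fasbagehon > fasbayehon > fasbayehun  (by unconditioned shift, vowel merger)
If borrowed from Seshou 'fasbagehon' after the early changes, it would undergo only the recent ones:
  rule 3 (glide loss): no change (fasbagehon)
  rule 4 (intervocalic lenition): fasbagehon → fasbahehon
  ⇒ as a loan: fasbahehon
Lulurish 'fasbahehon' matches the loan outcome 'fasbahehon', not the inherited 'fasbayehun' — it skipped the early Lulurish changes, so it was borrowed from Seshou.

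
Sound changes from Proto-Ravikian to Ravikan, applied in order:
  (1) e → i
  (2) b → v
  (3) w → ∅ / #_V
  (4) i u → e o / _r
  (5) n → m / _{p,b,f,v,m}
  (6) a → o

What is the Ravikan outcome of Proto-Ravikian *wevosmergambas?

ivosmergomvos

Ravikan: *wevosmergambas
  wevosmergambas → wivosmirgambas   [vowel merger]
  wivosmirgambas → wivosmirgamvas   [unconditioned shift]
  wivosmirgamvas → ivosmirgamvas   [glide loss]
  ivosmirgamvas → ivosmergamvas   [pre-rhotic lowering]
  ivosmergamvas (rule 5 does not apply)
  ivosmergamvas → ivosmergomvos   [vowel merger]
  giving Ravikan ivosmergomvos.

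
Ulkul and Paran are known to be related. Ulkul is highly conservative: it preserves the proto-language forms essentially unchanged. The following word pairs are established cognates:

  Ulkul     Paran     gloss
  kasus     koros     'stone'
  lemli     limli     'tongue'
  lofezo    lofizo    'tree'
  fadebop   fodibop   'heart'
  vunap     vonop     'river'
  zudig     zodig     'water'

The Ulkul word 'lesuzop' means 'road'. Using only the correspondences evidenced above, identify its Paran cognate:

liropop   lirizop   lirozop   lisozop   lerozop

lofezo ~ lofizo — Ulkul e corresponds to Paran i after a consonant, before a consonant other than r, m, n, p, b, f, v.
kasus ~ koros — Ulkul s corresponds to Paran r between vowels (before a back vowel).
kasus ~ koros, zudig ~ zodig — Ulkul u corresponds to Paran o after a consonant, before a consonant other than r, m, n, p, b, f, v.
Applying these to Ulkul 'lesuzop':
  lesuzop → lisuzop   (e→i after a consonant, before a consonant other than r, m, n, p, b, f, v)
  lisuzop → liruzop   (s→r between vowels (before a back vowel))
  liruzop → lirozop   (u→o after a consonant, before a consonant other than r, m, n, p, b, f, v)
So the Paran cognate is 'lirozop'.

lirozop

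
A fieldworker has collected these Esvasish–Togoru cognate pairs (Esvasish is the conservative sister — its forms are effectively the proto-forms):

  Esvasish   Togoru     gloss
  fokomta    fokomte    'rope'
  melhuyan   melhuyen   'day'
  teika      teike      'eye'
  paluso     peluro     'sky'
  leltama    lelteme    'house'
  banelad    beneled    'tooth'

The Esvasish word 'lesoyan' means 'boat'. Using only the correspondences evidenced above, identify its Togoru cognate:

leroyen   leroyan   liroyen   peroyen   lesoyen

leroyen

paluso ~ peluro — Esvasish s corresponds to Togoru r between vowels (before a back vowel).
melhuyan ~ melhuyen, banelad ~ beneled — Esvasish a corresponds to Togoru e after a consonant, before a nasal.
Applying these to Esvasish 'lesoyan':
  lesoyan → leroyan   (s→r between vowels (before a back vowel))
  leroyan → leroyen   (a→e after a consonant, before a nasal)
So the Togoru cognate is 'leroyen'.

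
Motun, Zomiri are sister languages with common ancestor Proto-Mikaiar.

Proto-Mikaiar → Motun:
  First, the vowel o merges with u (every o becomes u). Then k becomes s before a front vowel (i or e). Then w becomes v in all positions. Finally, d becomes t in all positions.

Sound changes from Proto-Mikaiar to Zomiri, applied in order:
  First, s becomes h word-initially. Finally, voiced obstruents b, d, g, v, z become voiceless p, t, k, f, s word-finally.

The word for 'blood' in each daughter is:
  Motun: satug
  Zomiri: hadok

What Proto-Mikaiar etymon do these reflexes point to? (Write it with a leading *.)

*sadog

Position 4: Motun has u, Zomiri has o. Zomiri preserves o here (none of its changes turn any other segment into o), so the proto-segment is *o.
Position 1: Motun has s, Zomiri has h. Taking the neighbouring segments as reconstructed: Motun s can only go back to *s; Zomiri h could go back to *s or *h — the one source consistent with every daughter is *s.
Continuing position by position gives *sadog; check it forward:
Motun: *sadog > sadug > satug  (by vowel merger, unconditioned shift)
Zomiri: *sadog > hadog > hadok  (by debuccalisation, final devoicing)
*sadog is the unique common source.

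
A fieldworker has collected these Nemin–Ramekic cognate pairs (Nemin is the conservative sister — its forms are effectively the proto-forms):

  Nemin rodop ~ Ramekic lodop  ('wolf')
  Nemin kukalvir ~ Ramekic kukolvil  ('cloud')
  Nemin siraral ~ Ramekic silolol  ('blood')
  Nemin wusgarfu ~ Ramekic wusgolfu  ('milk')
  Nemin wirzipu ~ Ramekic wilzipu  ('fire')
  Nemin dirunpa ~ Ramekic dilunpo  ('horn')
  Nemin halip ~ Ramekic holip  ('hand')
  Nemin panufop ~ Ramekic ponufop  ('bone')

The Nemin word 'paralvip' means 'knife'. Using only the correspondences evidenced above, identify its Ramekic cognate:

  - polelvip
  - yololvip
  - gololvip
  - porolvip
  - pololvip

siraral ~ silolol, wusgarfu ~ wusgolfu — Nemin a corresponds to Ramekic o after a consonant, before r.
siraral ~ silolol — Nemin r corresponds to Ramekic l between vowels (before a back vowel).
kukalvir ~ kukolvil, siraral ~ silolol — Nemin a corresponds to Ramekic o after a consonant, before a consonant other than r, m, n, p, b, f, v.
Applying these to Nemin 'paralvip':
  paralvip → poralvip   (a→o after a consonant, before r)
  poralvip → polalvip   (r→l between vowels (before a back vowel))
  polalvip → pololvip   (a→o after a consonant, before a consonant other than r, m, n, p, b, f, v)
So the Ramekic cognate is 'pololvip'.

pololvip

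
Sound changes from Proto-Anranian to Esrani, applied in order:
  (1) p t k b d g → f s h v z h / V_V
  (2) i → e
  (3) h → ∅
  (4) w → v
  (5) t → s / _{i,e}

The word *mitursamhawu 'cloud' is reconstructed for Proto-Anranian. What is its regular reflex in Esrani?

Esrani: start from *mitursamhawu.
  rule 1 (intervocalic lenition): mitursamhawu → misursamhawu
  rule 2 (vowel merger): misursamhawu → mesursamhawu
  rule 3 (h-loss): mesursamhawu → mesursamawu
  rule 4 (unconditioned shift): mesursamawu → mesursamavu
  rule 5: no change — mesursamavu
  ⇒ Esrani mesursamavu

mesursamavu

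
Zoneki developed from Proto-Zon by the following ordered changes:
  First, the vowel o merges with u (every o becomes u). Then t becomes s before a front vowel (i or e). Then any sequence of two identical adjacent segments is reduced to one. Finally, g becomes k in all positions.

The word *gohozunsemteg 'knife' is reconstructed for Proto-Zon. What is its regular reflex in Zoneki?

kuhuzunsemsek

Zoneki: start from *gohozunsemteg.
  rule 1 (vowel merger): gohozunsemteg → guhuzunsemteg
  rule 2 (palatalisation): guhuzunsemteg → guhuzunsemseg
  rule 3: no change — guhuzunsemseg
  rule 4 (unconditioned shift): guhuzunsemseg → kuhuzunsemsek
  ⇒ Zoneki kuhuzunsemsek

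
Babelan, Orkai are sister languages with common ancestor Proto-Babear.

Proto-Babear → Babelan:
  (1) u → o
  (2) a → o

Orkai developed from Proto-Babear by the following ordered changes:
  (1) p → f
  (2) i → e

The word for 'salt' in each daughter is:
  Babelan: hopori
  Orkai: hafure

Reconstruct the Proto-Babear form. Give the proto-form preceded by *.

Position 3: Babelan has p, Orkai has f. Babelan preserves p here (none of its changes turn any other segment into p), so the proto-segment is *p.
Position 4: Babelan has o, Orkai has u. Orkai preserves u here (none of its changes turn any other segment into u), so the proto-segment is *u.
Verify the candidate proto-form against each daughter:
Babelan: *hapuri > hapori > hopori  (by vowel merger, vowel merger)
Orkai: *hapuri
  hapuri → hafuri   [unconditioned shift]
  hafuri → hafure   [vowel merger]
  giving Orkai hafure.
No other proto-form is consistent with every reflex, so the reconstruction is *hapuri.

*hapuri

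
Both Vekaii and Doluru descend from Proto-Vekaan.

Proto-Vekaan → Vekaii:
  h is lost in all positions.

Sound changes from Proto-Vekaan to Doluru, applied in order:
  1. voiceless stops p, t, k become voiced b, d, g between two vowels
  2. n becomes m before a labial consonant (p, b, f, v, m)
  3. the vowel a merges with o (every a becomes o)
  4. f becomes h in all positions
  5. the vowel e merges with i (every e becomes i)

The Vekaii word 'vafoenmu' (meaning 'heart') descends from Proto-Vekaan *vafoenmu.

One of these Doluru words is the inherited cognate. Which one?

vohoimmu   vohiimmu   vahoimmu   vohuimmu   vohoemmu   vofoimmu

Doluru: *vafoenmu > vafoemmu > vofoemmu > vohoemmu > vohoimmu  (by nasal place assimilation, vowel merger, unconditioned shift, vowel merger)

vohoimmu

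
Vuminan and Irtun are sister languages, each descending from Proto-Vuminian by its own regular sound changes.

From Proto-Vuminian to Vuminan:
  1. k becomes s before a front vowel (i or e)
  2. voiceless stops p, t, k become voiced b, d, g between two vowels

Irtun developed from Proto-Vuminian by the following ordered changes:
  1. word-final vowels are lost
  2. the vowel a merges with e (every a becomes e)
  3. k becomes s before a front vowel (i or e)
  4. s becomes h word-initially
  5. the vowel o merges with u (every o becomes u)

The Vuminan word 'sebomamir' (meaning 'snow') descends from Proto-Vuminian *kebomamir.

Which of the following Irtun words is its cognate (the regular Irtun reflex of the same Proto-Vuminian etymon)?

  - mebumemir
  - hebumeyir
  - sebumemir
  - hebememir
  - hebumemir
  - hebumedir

hebumemir

Irtun: start from *kebomamir.
  rule 1: no change — kebomamir
  rule 2 (vowel merger): kebomamir → kebomemir
  rule 3 (palatalisation): kebomemir → sebomemir
  rule 4 (debuccalisation): sebomemir → hebomemir
  rule 5 (vowel merger): hebomemir → hebumemir
  ⇒ Irtun hebumemir
Only 'hebumemir' matches the regular Irtun development of *kebomamir.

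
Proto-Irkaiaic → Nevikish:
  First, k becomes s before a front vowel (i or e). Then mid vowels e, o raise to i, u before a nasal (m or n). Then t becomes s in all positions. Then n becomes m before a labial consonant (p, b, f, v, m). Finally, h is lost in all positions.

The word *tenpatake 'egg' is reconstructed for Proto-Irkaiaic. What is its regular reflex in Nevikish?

simpasase

Nevikish: start from *tenpatake.
  rule 1 (palatalisation): tenpatake → tenpatase
  rule 2 (pre-nasal raising): tenpatase → tinpatase
  rule 3 (unconditioned shift): tinpatase → sinpasase
  rule 4 (nasal place assimilation): sinpasase → simpasase
  rule 5: no change — simpasase
  ⇒ Nevikish simpasase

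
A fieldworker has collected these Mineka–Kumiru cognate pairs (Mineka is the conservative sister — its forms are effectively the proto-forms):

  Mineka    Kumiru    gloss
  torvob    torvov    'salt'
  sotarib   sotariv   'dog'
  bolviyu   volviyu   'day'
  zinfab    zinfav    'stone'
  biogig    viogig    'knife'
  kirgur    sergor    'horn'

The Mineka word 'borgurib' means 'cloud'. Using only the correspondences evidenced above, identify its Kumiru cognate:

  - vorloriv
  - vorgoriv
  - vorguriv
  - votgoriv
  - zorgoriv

bolviyu ~ volviyu — Mineka b corresponds to Kumiru v word-initially before a back vowel.
kirgur ~ sergor — Mineka u corresponds to Kumiru o after a consonant, before r.
torvob ~ torvov, sotarib ~ sotariv — Mineka b corresponds to Kumiru v word-finally.
Applying these to Mineka 'borgurib':
  borgurib → vorgurib   (b→v word-initially before a back vowel)
  vorgurib → vorgorib   (u→o after a consonant, before r)
  vorgorib → vorgoriv   (b→v word-finally)
So the Kumiru cognate is 'vorgoriv'.

vorgoriv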